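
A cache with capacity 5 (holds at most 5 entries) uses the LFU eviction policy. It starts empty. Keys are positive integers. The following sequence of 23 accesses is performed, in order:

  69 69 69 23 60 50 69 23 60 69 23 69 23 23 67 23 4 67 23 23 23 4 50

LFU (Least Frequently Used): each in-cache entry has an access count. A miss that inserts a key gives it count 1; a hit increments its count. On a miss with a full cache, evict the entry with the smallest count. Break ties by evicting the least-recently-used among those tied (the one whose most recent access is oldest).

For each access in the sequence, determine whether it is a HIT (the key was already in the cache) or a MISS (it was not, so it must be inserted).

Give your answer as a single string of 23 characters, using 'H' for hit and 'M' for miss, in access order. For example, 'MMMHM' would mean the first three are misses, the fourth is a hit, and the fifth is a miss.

Answer: MHHMMMHHHHHHHHMHMHHHHHM

Derivation:
LFU simulation (capacity=5):
  1. access 69: MISS. Cache: [69(c=1)]
  2. access 69: HIT, count now 2. Cache: [69(c=2)]
  3. access 69: HIT, count now 3. Cache: [69(c=3)]
  4. access 23: MISS. Cache: [23(c=1) 69(c=3)]
  5. access 60: MISS. Cache: [23(c=1) 60(c=1) 69(c=3)]
  6. access 50: MISS. Cache: [23(c=1) 60(c=1) 50(c=1) 69(c=3)]
  7. access 69: HIT, count now 4. Cache: [23(c=1) 60(c=1) 50(c=1) 69(c=4)]
  8. access 23: HIT, count now 2. Cache: [60(c=1) 50(c=1) 23(c=2) 69(c=4)]
  9. access 60: HIT, count now 2. Cache: [50(c=1) 23(c=2) 60(c=2) 69(c=4)]
  10. access 69: HIT, count now 5. Cache: [50(c=1) 23(c=2) 60(c=2) 69(c=5)]
  11. access 23: HIT, count now 3. Cache: [50(c=1) 60(c=2) 23(c=3) 69(c=5)]
  12. access 69: HIT, count now 6. Cache: [50(c=1) 60(c=2) 23(c=3) 69(c=6)]
  13. access 23: HIT, count now 4. Cache: [50(c=1) 60(c=2) 23(c=4) 69(c=6)]
  14. access 23: HIT, count now 5. Cache: [50(c=1) 60(c=2) 23(c=5) 69(c=6)]
  15. access 67: MISS. Cache: [50(c=1) 67(c=1) 60(c=2) 23(c=5) 69(c=6)]
  16. access 23: HIT, count now 6. Cache: [50(c=1) 67(c=1) 60(c=2) 69(c=6) 23(c=6)]
  17. access 4: MISS, evict 50(c=1). Cache: [67(c=1) 4(c=1) 60(c=2) 69(c=6) 23(c=6)]
  18. access 67: HIT, count now 2. Cache: [4(c=1) 60(c=2) 67(c=2) 69(c=6) 23(c=6)]
  19. access 23: HIT, count now 7. Cache: [4(c=1) 60(c=2) 67(c=2) 69(c=6) 23(c=7)]
  20. access 23: HIT, count now 8. Cache: [4(c=1) 60(c=2) 67(c=2) 69(c=6) 23(c=8)]
  21. access 23: HIT, count now 9. Cache: [4(c=1) 60(c=2) 67(c=2) 69(c=6) 23(c=9)]
  22. access 4: HIT, count now 2. Cache: [60(c=2) 67(c=2) 4(c=2) 69(c=6) 23(c=9)]
  23. access 50: MISS, evict 60(c=2). Cache: [50(c=1) 67(c=2) 4(c=2) 69(c=6) 23(c=9)]
Total: 16 hits, 7 misses, 2 evictions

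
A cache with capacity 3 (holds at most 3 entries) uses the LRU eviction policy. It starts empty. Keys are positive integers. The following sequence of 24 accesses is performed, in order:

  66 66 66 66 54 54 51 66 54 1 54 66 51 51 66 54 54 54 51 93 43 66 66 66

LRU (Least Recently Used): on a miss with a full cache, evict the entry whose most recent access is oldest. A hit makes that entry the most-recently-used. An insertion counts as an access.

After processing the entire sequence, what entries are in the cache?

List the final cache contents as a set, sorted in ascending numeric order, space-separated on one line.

Answer: 43 66 93

Derivation:
LRU simulation (capacity=3):
  1. access 66: MISS. Cache (LRU->MRU): [66]
  2. access 66: HIT. Cache (LRU->MRU): [66]
  3. access 66: HIT. Cache (LRU->MRU): [66]
  4. access 66: HIT. Cache (LRU->MRU): [66]
  5. access 54: MISS. Cache (LRU->MRU): [66 54]
  6. access 54: HIT. Cache (LRU->MRU): [66 54]
  7. access 51: MISS. Cache (LRU->MRU): [66 54 51]
  8. access 66: HIT. Cache (LRU->MRU): [54 51 66]
  9. access 54: HIT. Cache (LRU->MRU): [51 66 54]
  10. access 1: MISS, evict 51. Cache (LRU->MRU): [66 54 1]
  11. access 54: HIT. Cache (LRU->MRU): [66 1 54]
  12. access 66: HIT. Cache (LRU->MRU): [1 54 66]
  13. access 51: MISS, evict 1. Cache (LRU->MRU): [54 66 51]
  14. access 51: HIT. Cache (LRU->MRU): [54 66 51]
  15. access 66: HIT. Cache (LRU->MRU): [54 51 66]
  16. access 54: HIT. Cache (LRU->MRU): [51 66 54]
  17. access 54: HIT. Cache (LRU->MRU): [51 66 54]
  18. access 54: HIT. Cache (LRU->MRU): [51 66 54]
  19. access 51: HIT. Cache (LRU->MRU): [66 54 51]
  20. access 93: MISS, evict 66. Cache (LRU->MRU): [54 51 93]
  21. access 43: MISS, evict 54. Cache (LRU->MRU): [51 93 43]
  22. access 66: MISS, evict 51. Cache (LRU->MRU): [93 43 66]
  23. access 66: HIT. Cache (LRU->MRU): [93 43 66]
  24. access 66: HIT. Cache (LRU->MRU): [93 43 66]
Total: 16 hits, 8 misses, 5 evictions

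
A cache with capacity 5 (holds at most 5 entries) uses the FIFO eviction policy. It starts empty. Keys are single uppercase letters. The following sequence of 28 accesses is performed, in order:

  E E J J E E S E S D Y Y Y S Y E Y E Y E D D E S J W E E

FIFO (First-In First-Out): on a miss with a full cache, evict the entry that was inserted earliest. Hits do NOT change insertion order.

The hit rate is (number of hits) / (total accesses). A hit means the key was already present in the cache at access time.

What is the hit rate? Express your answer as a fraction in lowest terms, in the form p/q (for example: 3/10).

Answer: 3/4

Derivation:
FIFO simulation (capacity=5):
  1. access E: MISS. Cache (old->new): [E]
  2. access E: HIT. Cache (old->new): [E]
  3. access J: MISS. Cache (old->new): [E J]
  4. access J: HIT. Cache (old->new): [E J]
  5. access E: HIT. Cache (old->new): [E J]
  6. access E: HIT. Cache (old->new): [E J]
  7. access S: MISS. Cache (old->new): [E J S]
  8. access E: HIT. Cache (old->new): [E J S]
  9. access S: HIT. Cache (old->new): [E J S]
  10. access D: MISS. Cache (old->new): [E J S D]
  11. access Y: MISS. Cache (old->new): [E J S D Y]
  12. access Y: HIT. Cache (old->new): [E J S D Y]
  13. access Y: HIT. Cache (old->new): [E J S D Y]
  14. access S: HIT. Cache (old->new): [E J S D Y]
  15. access Y: HIT. Cache (old->new): [E J S D Y]
  16. access E: HIT. Cache (old->new): [E J S D Y]
  17. access Y: HIT. Cache (old->new): [E J S D Y]
  18. access E: HIT. Cache (old->new): [E J S D Y]
  19. access Y: HIT. Cache (old->new): [E J S D Y]
  20. access E: HIT. Cache (old->new): [E J S D Y]
  21. access D: HIT. Cache (old->new): [E J S D Y]
  22. access D: HIT. Cache (old->new): [E J S D Y]
  23. access E: HIT. Cache (old->new): [E J S D Y]
  24. access S: HIT. Cache (old->new): [E J S D Y]
  25. access J: HIT. Cache (old->new): [E J S D Y]
  26. access W: MISS, evict E. Cache (old->new): [J S D Y W]
  27. access E: MISS, evict J. Cache (old->new): [S D Y W E]
  28. access E: HIT. Cache (old->new): [S D Y W E]
Total: 21 hits, 7 misses, 2 evictions

Hit rate = 21/28 = 3/4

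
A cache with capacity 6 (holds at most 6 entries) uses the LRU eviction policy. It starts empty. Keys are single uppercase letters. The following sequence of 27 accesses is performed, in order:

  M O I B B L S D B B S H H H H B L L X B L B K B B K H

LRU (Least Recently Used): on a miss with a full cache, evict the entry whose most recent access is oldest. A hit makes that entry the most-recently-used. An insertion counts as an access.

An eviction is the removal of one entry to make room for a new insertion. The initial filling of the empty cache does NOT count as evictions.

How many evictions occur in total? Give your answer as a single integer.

LRU simulation (capacity=6):
  1. access M: MISS. Cache (LRU->MRU): [M]
  2. access O: MISS. Cache (LRU->MRU): [M O]
  3. access I: MISS. Cache (LRU->MRU): [M O I]
  4. access B: MISS. Cache (LRU->MRU): [M O I B]
  5. access B: HIT. Cache (LRU->MRU): [M O I B]
  6. access L: MISS. Cache (LRU->MRU): [M O I B L]
  7. access S: MISS. Cache (LRU->MRU): [M O I B L S]
  8. access D: MISS, evict M. Cache (LRU->MRU): [O I B L S D]
  9. access B: HIT. Cache (LRU->MRU): [O I L S D B]
  10. access B: HIT. Cache (LRU->MRU): [O I L S D B]
  11. access S: HIT. Cache (LRU->MRU): [O I L D B S]
  12. access H: MISS, evict O. Cache (LRU->MRU): [I L D B S H]
  13. access H: HIT. Cache (LRU->MRU): [I L D B S H]
  14. access H: HIT. Cache (LRU->MRU): [I L D B S H]
  15. access H: HIT. Cache (LRU->MRU): [I L D B S H]
  16. access B: HIT. Cache (LRU->MRU): [I L D S H B]
  17. access L: HIT. Cache (LRU->MRU): [I D S H B L]
  18. access L: HIT. Cache (LRU->MRU): [I D S H B L]
  19. access X: MISS, evict I. Cache (LRU->MRU): [D S H B L X]
  20. access B: HIT. Cache (LRU->MRU): [D S H L X B]
  21. access L: HIT. Cache (LRU->MRU): [D S H X B L]
  22. access B: HIT. Cache (LRU->MRU): [D S H X L B]
  23. access K: MISS, evict D. Cache (LRU->MRU): [S H X L B K]
  24. access B: HIT. Cache (LRU->MRU): [S H X L K B]
  25. access B: HIT. Cache (LRU->MRU): [S H X L K B]
  26. access K: HIT. Cache (LRU->MRU): [S H X L B K]
  27. access H: HIT. Cache (LRU->MRU): [S X L B K H]
Total: 17 hits, 10 misses, 4 evictions

Answer: 4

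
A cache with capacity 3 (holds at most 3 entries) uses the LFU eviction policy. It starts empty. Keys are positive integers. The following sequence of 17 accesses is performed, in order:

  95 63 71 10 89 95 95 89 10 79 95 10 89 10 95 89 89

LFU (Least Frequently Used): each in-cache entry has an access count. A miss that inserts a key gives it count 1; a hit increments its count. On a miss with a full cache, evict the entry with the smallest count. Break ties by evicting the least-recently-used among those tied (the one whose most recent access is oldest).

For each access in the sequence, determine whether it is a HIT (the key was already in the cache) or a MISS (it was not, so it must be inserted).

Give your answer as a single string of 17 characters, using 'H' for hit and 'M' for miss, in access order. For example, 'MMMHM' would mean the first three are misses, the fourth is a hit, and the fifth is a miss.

Answer: MMMMMMHHHMMHHHHHH

Derivation:
LFU simulation (capacity=3):
  1. access 95: MISS. Cache: [95(c=1)]
  2. access 63: MISS. Cache: [95(c=1) 63(c=1)]
  3. access 71: MISS. Cache: [95(c=1) 63(c=1) 71(c=1)]
  4. access 10: MISS, evict 95(c=1). Cache: [63(c=1) 71(c=1) 10(c=1)]
  5. access 89: MISS, evict 63(c=1). Cache: [71(c=1) 10(c=1) 89(c=1)]
  6. access 95: MISS, evict 71(c=1). Cache: [10(c=1) 89(c=1) 95(c=1)]
  7. access 95: HIT, count now 2. Cache: [10(c=1) 89(c=1) 95(c=2)]
  8. access 89: HIT, count now 2. Cache: [10(c=1) 95(c=2) 89(c=2)]
  9. access 10: HIT, count now 2. Cache: [95(c=2) 89(c=2) 10(c=2)]
  10. access 79: MISS, evict 95(c=2). Cache: [79(c=1) 89(c=2) 10(c=2)]
  11. access 95: MISS, evict 79(c=1). Cache: [95(c=1) 89(c=2) 10(c=2)]
  12. access 10: HIT, count now 3. Cache: [95(c=1) 89(c=2) 10(c=3)]
  13. access 89: HIT, count now 3. Cache: [95(c=1) 10(c=3) 89(c=3)]
  14. access 10: HIT, count now 4. Cache: [95(c=1) 89(c=3) 10(c=4)]
  15. access 95: HIT, count now 2. Cache: [95(c=2) 89(c=3) 10(c=4)]
  16. access 89: HIT, count now 4. Cache: [95(c=2) 10(c=4) 89(c=4)]
  17. access 89: HIT, count now 5. Cache: [95(c=2) 10(c=4) 89(c=5)]
Total: 9 hits, 8 misses, 5 evictions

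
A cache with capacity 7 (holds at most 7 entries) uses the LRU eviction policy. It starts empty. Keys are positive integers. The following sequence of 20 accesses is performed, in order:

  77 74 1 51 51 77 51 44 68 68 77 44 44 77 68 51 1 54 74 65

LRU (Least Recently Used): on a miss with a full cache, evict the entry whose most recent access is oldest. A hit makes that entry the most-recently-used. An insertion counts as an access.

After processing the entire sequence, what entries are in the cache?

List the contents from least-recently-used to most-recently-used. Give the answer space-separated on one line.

Answer: 77 68 51 1 54 74 65

Derivation:
LRU simulation (capacity=7):
  1. access 77: MISS. Cache (LRU->MRU): [77]
  2. access 74: MISS. Cache (LRU->MRU): [77 74]
  3. access 1: MISS. Cache (LRU->MRU): [77 74 1]
  4. access 51: MISS. Cache (LRU->MRU): [77 74 1 51]
  5. access 51: HIT. Cache (LRU->MRU): [77 74 1 51]
  6. access 77: HIT. Cache (LRU->MRU): [74 1 51 77]
  7. access 51: HIT. Cache (LRU->MRU): [74 1 77 51]
  8. access 44: MISS. Cache (LRU->MRU): [74 1 77 51 44]
  9. access 68: MISS. Cache (LRU->MRU): [74 1 77 51 44 68]
  10. access 68: HIT. Cache (LRU->MRU): [74 1 77 51 44 68]
  11. access 77: HIT. Cache (LRU->MRU): [74 1 51 44 68 77]
  12. access 44: HIT. Cache (LRU->MRU): [74 1 51 68 77 44]
  13. access 44: HIT. Cache (LRU->MRU): [74 1 51 68 77 44]
  14. access 77: HIT. Cache (LRU->MRU): [74 1 51 68 44 77]
  15. access 68: HIT. Cache (LRU->MRU): [74 1 51 44 77 68]
  16. access 51: HIT. Cache (LRU->MRU): [74 1 44 77 68 51]
  17. access 1: HIT. Cache (LRU->MRU): [74 44 77 68 51 1]
  18. access 54: MISS. Cache (LRU->MRU): [74 44 77 68 51 1 54]
  19. access 74: HIT. Cache (LRU->MRU): [44 77 68 51 1 54 74]
  20. access 65: MISS, evict 44. Cache (LRU->MRU): [77 68 51 1 54 74 65]
Total: 12 hits, 8 misses, 1 evictions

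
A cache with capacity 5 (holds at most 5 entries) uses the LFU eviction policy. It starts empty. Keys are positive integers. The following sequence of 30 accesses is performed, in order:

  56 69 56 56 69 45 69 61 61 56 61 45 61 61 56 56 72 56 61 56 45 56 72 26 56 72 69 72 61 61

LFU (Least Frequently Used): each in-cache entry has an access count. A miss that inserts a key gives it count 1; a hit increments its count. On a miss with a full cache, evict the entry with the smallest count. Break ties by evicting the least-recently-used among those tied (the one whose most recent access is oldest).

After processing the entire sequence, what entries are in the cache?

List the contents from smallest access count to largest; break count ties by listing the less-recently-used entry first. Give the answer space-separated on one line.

Answer: 72 45 69 61 56

Derivation:
LFU simulation (capacity=5):
  1. access 56: MISS. Cache: [56(c=1)]
  2. access 69: MISS. Cache: [56(c=1) 69(c=1)]
  3. access 56: HIT, count now 2. Cache: [69(c=1) 56(c=2)]
  4. access 56: HIT, count now 3. Cache: [69(c=1) 56(c=3)]
  5. access 69: HIT, count now 2. Cache: [69(c=2) 56(c=3)]
  6. access 45: MISS. Cache: [45(c=1) 69(c=2) 56(c=3)]
  7. access 69: HIT, count now 3. Cache: [45(c=1) 56(c=3) 69(c=3)]
  8. access 61: MISS. Cache: [45(c=1) 61(c=1) 56(c=3) 69(c=3)]
  9. access 61: HIT, count now 2. Cache: [45(c=1) 61(c=2) 56(c=3) 69(c=3)]
  10. access 56: HIT, count now 4. Cache: [45(c=1) 61(c=2) 69(c=3) 56(c=4)]
  11. access 61: HIT, count now 3. Cache: [45(c=1) 69(c=3) 61(c=3) 56(c=4)]
  12. access 45: HIT, count now 2. Cache: [45(c=2) 69(c=3) 61(c=3) 56(c=4)]
  13. access 61: HIT, count now 4. Cache: [45(c=2) 69(c=3) 56(c=4) 61(c=4)]
  14. access 61: HIT, count now 5. Cache: [45(c=2) 69(c=3) 56(c=4) 61(c=5)]
  15. access 56: HIT, count now 5. Cache: [45(c=2) 69(c=3) 61(c=5) 56(c=5)]
  16. access 56: HIT, count now 6. Cache: [45(c=2) 69(c=3) 61(c=5) 56(c=6)]
  17. access 72: MISS. Cache: [72(c=1) 45(c=2) 69(c=3) 61(c=5) 56(c=6)]
  18. access 56: HIT, count now 7. Cache: [72(c=1) 45(c=2) 69(c=3) 61(c=5) 56(c=7)]
  19. access 61: HIT, count now 6. Cache: [72(c=1) 45(c=2) 69(c=3) 61(c=6) 56(c=7)]
  20. access 56: HIT, count now 8. Cache: [72(c=1) 45(c=2) 69(c=3) 61(c=6) 56(c=8)]
  21. access 45: HIT, count now 3. Cache: [72(c=1) 69(c=3) 45(c=3) 61(c=6) 56(c=8)]
  22. access 56: HIT, count now 9. Cache: [72(c=1) 69(c=3) 45(c=3) 61(c=6) 56(c=9)]
  23. access 72: HIT, count now 2. Cache: [72(c=2) 69(c=3) 45(c=3) 61(c=6) 56(c=9)]
  24. access 26: MISS, evict 72(c=2). Cache: [26(c=1) 69(c=3) 45(c=3) 61(c=6) 56(c=9)]
  25. access 56: HIT, count now 10. Cache: [26(c=1) 69(c=3) 45(c=3) 61(c=6) 56(c=10)]
  26. access 72: MISS, evict 26(c=1). Cache: [72(c=1) 69(c=3) 45(c=3) 61(c=6) 56(c=10)]
  27. access 69: HIT, count now 4. Cache: [72(c=1) 45(c=3) 69(c=4) 61(c=6) 56(c=10)]
  28. access 72: HIT, count now 2. Cache: [72(c=2) 45(c=3) 69(c=4) 61(c=6) 56(c=10)]
  29. access 61: HIT, count now 7. Cache: [72(c=2) 45(c=3) 69(c=4) 61(c=7) 56(c=10)]
  30. access 61: HIT, count now 8. Cache: [72(c=2) 45(c=3) 69(c=4) 61(c=8) 56(c=10)]
Total: 23 hits, 7 misses, 2 evictions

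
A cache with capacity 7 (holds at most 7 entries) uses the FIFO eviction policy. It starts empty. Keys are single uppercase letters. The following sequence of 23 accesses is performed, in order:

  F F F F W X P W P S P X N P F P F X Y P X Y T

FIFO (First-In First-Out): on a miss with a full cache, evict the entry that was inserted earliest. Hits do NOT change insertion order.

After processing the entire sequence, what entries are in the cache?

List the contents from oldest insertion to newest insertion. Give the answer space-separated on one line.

Answer: W X P S N Y T

Derivation:
FIFO simulation (capacity=7):
  1. access F: MISS. Cache (old->new): [F]
  2. access F: HIT. Cache (old->new): [F]
  3. access F: HIT. Cache (old->new): [F]
  4. access F: HIT. Cache (old->new): [F]
  5. access W: MISS. Cache (old->new): [F W]
  6. access X: MISS. Cache (old->new): [F W X]
  7. access P: MISS. Cache (old->new): [F W X P]
  8. access W: HIT. Cache (old->new): [F W X P]
  9. access P: HIT. Cache (old->new): [F W X P]
  10. access S: MISS. Cache (old->new): [F W X P S]
  11. access P: HIT. Cache (old->new): [F W X P S]
  12. access X: HIT. Cache (old->new): [F W X P S]
  13. access N: MISS. Cache (old->new): [F W X P S N]
  14. access P: HIT. Cache (old->new): [F W X P S N]
  15. access F: HIT. Cache (old->new): [F W X P S N]
  16. access P: HIT. Cache (old->new): [F W X P S N]
  17. access F: HIT. Cache (old->new): [F W X P S N]
  18. access X: HIT. Cache (old->new): [F W X P S N]
  19. access Y: MISS. Cache (old->new): [F W X P S N Y]
  20. access P: HIT. Cache (old->new): [F W X P S N Y]
  21. access X: HIT. Cache (old->new): [F W X P S N Y]
  22. access Y: HIT. Cache (old->new): [F W X P S N Y]
  23. access T: MISS, evict F. Cache (old->new): [W X P S N Y T]
Total: 15 hits, 8 misses, 1 evictions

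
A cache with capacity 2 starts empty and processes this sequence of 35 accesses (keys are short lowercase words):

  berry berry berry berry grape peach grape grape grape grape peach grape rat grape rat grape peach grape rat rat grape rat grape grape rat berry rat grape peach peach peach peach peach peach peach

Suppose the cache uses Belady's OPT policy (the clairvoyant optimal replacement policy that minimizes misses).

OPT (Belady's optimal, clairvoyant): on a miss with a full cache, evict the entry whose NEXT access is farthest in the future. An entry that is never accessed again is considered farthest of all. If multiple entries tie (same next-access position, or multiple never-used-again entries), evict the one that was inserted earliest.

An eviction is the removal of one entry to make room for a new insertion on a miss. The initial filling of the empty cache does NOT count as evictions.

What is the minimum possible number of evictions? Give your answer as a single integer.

OPT (Belady) simulation (capacity=2):
  1. access berry: MISS. Cache: [berry]
  2. access berry: HIT. Next use of berry: step 3. Cache: [berry]
  3. access berry: HIT. Next use of berry: step 4. Cache: [berry]
  4. access berry: HIT. Next use of berry: step 26. Cache: [berry]
  5. access grape: MISS. Cache: [berry grape]
  6. access peach: MISS, evict berry (next use: step 26). Cache: [grape peach]
  7. access grape: HIT. Next use of grape: step 8. Cache: [grape peach]
  8. access grape: HIT. Next use of grape: step 9. Cache: [grape peach]
  9. access grape: HIT. Next use of grape: step 10. Cache: [grape peach]
  10. access grape: HIT. Next use of grape: step 12. Cache: [grape peach]
  11. access peach: HIT. Next use of peach: step 17. Cache: [grape peach]
  12. access grape: HIT. Next use of grape: step 14. Cache: [grape peach]
  13. access rat: MISS, evict peach (next use: step 17). Cache: [grape rat]
  14. access grape: HIT. Next use of grape: step 16. Cache: [grape rat]
  15. access rat: HIT. Next use of rat: step 19. Cache: [grape rat]
  16. access grape: HIT. Next use of grape: step 18. Cache: [grape rat]
  17. access peach: MISS, evict rat (next use: step 19). Cache: [grape peach]
  18. access grape: HIT. Next use of grape: step 21. Cache: [grape peach]
  19. access rat: MISS, evict peach (next use: step 29). Cache: [grape rat]
  20. access rat: HIT. Next use of rat: step 22. Cache: [grape rat]
  21. access grape: HIT. Next use of grape: step 23. Cache: [grape rat]
  22. access rat: HIT. Next use of rat: step 25. Cache: [grape rat]
  23. access grape: HIT. Next use of grape: step 24. Cache: [grape rat]
  24. access grape: HIT. Next use of grape: step 28. Cache: [grape rat]
  25. access rat: HIT. Next use of rat: step 27. Cache: [grape rat]
  26. access berry: MISS, evict grape (next use: step 28). Cache: [rat berry]
  27. access rat: HIT. Next use of rat: never. Cache: [rat berry]
  28. access grape: MISS, evict rat (next use: never). Cache: [berry grape]
  29. access peach: MISS, evict berry (next use: never). Cache: [grape peach]
  30. access peach: HIT. Next use of peach: step 31. Cache: [grape peach]
  31. access peach: HIT. Next use of peach: step 32. Cache: [grape peach]
  32. access peach: HIT. Next use of peach: step 33. Cache: [grape peach]
  33. access peach: HIT. Next use of peach: step 34. Cache: [grape peach]
  34. access peach: HIT. Next use of peach: step 35. Cache: [grape peach]
  35. access peach: HIT. Next use of peach: never. Cache: [grape peach]
Total: 26 hits, 9 misses, 7 evictions

Answer: 7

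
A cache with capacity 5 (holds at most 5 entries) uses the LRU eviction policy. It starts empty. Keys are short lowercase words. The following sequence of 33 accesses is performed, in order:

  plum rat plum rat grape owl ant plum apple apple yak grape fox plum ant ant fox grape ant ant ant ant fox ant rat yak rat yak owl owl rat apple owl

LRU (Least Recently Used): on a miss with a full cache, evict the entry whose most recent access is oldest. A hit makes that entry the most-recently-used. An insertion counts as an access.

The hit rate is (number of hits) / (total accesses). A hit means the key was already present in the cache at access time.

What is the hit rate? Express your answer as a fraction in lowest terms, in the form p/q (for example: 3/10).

LRU simulation (capacity=5):
  1. access plum: MISS. Cache (LRU->MRU): [plum]
  2. access rat: MISS. Cache (LRU->MRU): [plum rat]
  3. access plum: HIT. Cache (LRU->MRU): [rat plum]
  4. access rat: HIT. Cache (LRU->MRU): [plum rat]
  5. access grape: MISS. Cache (LRU->MRU): [plum rat grape]
  6. access owl: MISS. Cache (LRU->MRU): [plum rat grape owl]
  7. access ant: MISS. Cache (LRU->MRU): [plum rat grape owl ant]
  8. access plum: HIT. Cache (LRU->MRU): [rat grape owl ant plum]
  9. access apple: MISS, evict rat. Cache (LRU->MRU): [grape owl ant plum apple]
  10. access apple: HIT. Cache (LRU->MRU): [grape owl ant plum apple]
  11. access yak: MISS, evict grape. Cache (LRU->MRU): [owl ant plum apple yak]
  12. access grape: MISS, evict owl. Cache (LRU->MRU): [ant plum apple yak grape]
  13. access fox: MISS, evict ant. Cache (LRU->MRU): [plum apple yak grape fox]
  14. access plum: HIT. Cache (LRU->MRU): [apple yak grape fox plum]
  15. access ant: MISS, evict apple. Cache (LRU->MRU): [yak grape fox plum ant]
  16. access ant: HIT. Cache (LRU->MRU): [yak grape fox plum ant]
  17. access fox: HIT. Cache (LRU->MRU): [yak grape plum ant fox]
  18. access grape: HIT. Cache (LRU->MRU): [yak plum ant fox grape]
  19. access ant: HIT. Cache (LRU->MRU): [yak plum fox grape ant]
  20. access ant: HIT. Cache (LRU->MRU): [yak plum fox grape ant]
  21. access ant: HIT. Cache (LRU->MRU): [yak plum fox grape ant]
  22. access ant: HIT. Cache (LRU->MRU): [yak plum fox grape ant]
  23. access fox: HIT. Cache (LRU->MRU): [yak plum grape ant fox]
  24. access ant: HIT. Cache (LRU->MRU): [yak plum grape fox ant]
  25. access rat: MISS, evict yak. Cache (LRU->MRU): [plum grape fox ant rat]
  26. access yak: MISS, evict plum. Cache (LRU->MRU): [grape fox ant rat yak]
  27. access rat: HIT. Cache (LRU->MRU): [grape fox ant yak rat]
  28. access yak: HIT. Cache (LRU->MRU): [grape fox ant rat yak]
  29. access owl: MISS, evict grape. Cache (LRU->MRU): [fox ant rat yak owl]
  30. access owl: HIT. Cache (LRU->MRU): [fox ant rat yak owl]
  31. access rat: HIT. Cache (LRU->MRU): [fox ant yak owl rat]
  32. access apple: MISS, evict fox. Cache (LRU->MRU): [ant yak owl rat apple]
  33. access owl: HIT. Cache (LRU->MRU): [ant yak rat apple owl]
Total: 19 hits, 14 misses, 9 evictions

Hit rate = 19/33

Answer: 19/33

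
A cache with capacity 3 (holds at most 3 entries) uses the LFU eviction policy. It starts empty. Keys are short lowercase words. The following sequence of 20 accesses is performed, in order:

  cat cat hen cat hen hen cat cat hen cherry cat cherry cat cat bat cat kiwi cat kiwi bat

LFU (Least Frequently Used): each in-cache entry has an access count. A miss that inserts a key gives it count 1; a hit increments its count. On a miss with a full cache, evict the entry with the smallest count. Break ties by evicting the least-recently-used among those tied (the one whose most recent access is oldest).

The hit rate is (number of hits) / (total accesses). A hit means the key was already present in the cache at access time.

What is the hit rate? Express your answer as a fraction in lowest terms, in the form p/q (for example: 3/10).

LFU simulation (capacity=3):
  1. access cat: MISS. Cache: [cat(c=1)]
  2. access cat: HIT, count now 2. Cache: [cat(c=2)]
  3. access hen: MISS. Cache: [hen(c=1) cat(c=2)]
  4. access cat: HIT, count now 3. Cache: [hen(c=1) cat(c=3)]
  5. access hen: HIT, count now 2. Cache: [hen(c=2) cat(c=3)]
  6. access hen: HIT, count now 3. Cache: [cat(c=3) hen(c=3)]
  7. access cat: HIT, count now 4. Cache: [hen(c=3) cat(c=4)]
  8. access cat: HIT, count now 5. Cache: [hen(c=3) cat(c=5)]
  9. access hen: HIT, count now 4. Cache: [hen(c=4) cat(c=5)]
  10. access cherry: MISS. Cache: [cherry(c=1) hen(c=4) cat(c=5)]
  11. access cat: HIT, count now 6. Cache: [cherry(c=1) hen(c=4) cat(c=6)]
  12. access cherry: HIT, count now 2. Cache: [cherry(c=2) hen(c=4) cat(c=6)]
  13. access cat: HIT, count now 7. Cache: [cherry(c=2) hen(c=4) cat(c=7)]
  14. access cat: HIT, count now 8. Cache: [cherry(c=2) hen(c=4) cat(c=8)]
  15. access bat: MISS, evict cherry(c=2). Cache: [bat(c=1) hen(c=4) cat(c=8)]
  16. access cat: HIT, count now 9. Cache: [bat(c=1) hen(c=4) cat(c=9)]
  17. access kiwi: MISS, evict bat(c=1). Cache: [kiwi(c=1) hen(c=4) cat(c=9)]
  18. access cat: HIT, count now 10. Cache: [kiwi(c=1) hen(c=4) cat(c=10)]
  19. access kiwi: HIT, count now 2. Cache: [kiwi(c=2) hen(c=4) cat(c=10)]
  20. access bat: MISS, evict kiwi(c=2). Cache: [bat(c=1) hen(c=4) cat(c=10)]
Total: 14 hits, 6 misses, 3 evictions

Hit rate = 14/20 = 7/10

Answer: 7/10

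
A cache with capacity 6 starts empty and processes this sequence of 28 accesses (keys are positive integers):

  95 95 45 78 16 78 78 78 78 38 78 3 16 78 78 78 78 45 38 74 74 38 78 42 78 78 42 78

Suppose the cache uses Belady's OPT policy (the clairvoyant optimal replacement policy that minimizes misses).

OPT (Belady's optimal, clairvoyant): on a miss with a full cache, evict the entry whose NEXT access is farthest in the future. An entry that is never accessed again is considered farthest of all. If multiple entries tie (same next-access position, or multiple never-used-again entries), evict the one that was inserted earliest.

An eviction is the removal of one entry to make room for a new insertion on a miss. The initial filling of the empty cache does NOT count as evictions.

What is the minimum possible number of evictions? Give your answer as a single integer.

Answer: 2

Derivation:
OPT (Belady) simulation (capacity=6):
  1. access 95: MISS. Cache: [95]
  2. access 95: HIT. Next use of 95: never. Cache: [95]
  3. access 45: MISS. Cache: [95 45]
  4. access 78: MISS. Cache: [95 45 78]
  5. access 16: MISS. Cache: [95 45 78 16]
  6. access 78: HIT. Next use of 78: step 7. Cache: [95 45 78 16]
  7. access 78: HIT. Next use of 78: step 8. Cache: [95 45 78 16]
  8. access 78: HIT. Next use of 78: step 9. Cache: [95 45 78 16]
  9. access 78: HIT. Next use of 78: step 11. Cache: [95 45 78 16]
  10. access 38: MISS. Cache: [95 45 78 16 38]
  11. access 78: HIT. Next use of 78: step 14. Cache: [95 45 78 16 38]
  12. access 3: MISS. Cache: [95 45 78 16 38 3]
  13. access 16: HIT. Next use of 16: never. Cache: [95 45 78 16 38 3]
  14. access 78: HIT. Next use of 78: step 15. Cache: [95 45 78 16 38 3]
  15. access 78: HIT. Next use of 78: step 16. Cache: [95 45 78 16 38 3]
  16. access 78: HIT. Next use of 78: step 17. Cache: [95 45 78 16 38 3]
  17. access 78: HIT. Next use of 78: step 23. Cache: [95 45 78 16 38 3]
  18. access 45: HIT. Next use of 45: never. Cache: [95 45 78 16 38 3]
  19. access 38: HIT. Next use of 38: step 22. Cache: [95 45 78 16 38 3]
  20. access 74: MISS, evict 95 (next use: never). Cache: [45 78 16 38 3 74]
  21. access 74: HIT. Next use of 74: never. Cache: [45 78 16 38 3 74]
  22. access 38: HIT. Next use of 38: never. Cache: [45 78 16 38 3 74]
  23. access 78: HIT. Next use of 78: step 25. Cache: [45 78 16 38 3 74]
  24. access 42: MISS, evict 45 (next use: never). Cache: [78 16 38 3 74 42]
  25. access 78: HIT. Next use of 78: step 26. Cache: [78 16 38 3 74 42]
  26. access 78: HIT. Next use of 78: step 28. Cache: [78 16 38 3 74 42]
  27. access 42: HIT. Next use of 42: never. Cache: [78 16 38 3 74 42]
  28. access 78: HIT. Next use of 78: never. Cache: [78 16 38 3 74 42]
Total: 20 hits, 8 misses, 2 evictions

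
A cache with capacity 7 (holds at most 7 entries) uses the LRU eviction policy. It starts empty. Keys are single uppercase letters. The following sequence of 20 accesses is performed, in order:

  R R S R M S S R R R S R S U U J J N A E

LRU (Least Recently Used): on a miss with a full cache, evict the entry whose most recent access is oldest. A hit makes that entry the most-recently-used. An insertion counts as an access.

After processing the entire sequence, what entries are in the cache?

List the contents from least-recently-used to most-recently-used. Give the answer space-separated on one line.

Answer: R S U J N A E

Derivation:
LRU simulation (capacity=7):
  1. access R: MISS. Cache (LRU->MRU): [R]
  2. access R: HIT. Cache (LRU->MRU): [R]
  3. access S: MISS. Cache (LRU->MRU): [R S]
  4. access R: HIT. Cache (LRU->MRU): [S R]
  5. access M: MISS. Cache (LRU->MRU): [S R M]
  6. access S: HIT. Cache (LRU->MRU): [R M S]
  7. access S: HIT. Cache (LRU->MRU): [R M S]
  8. access R: HIT. Cache (LRU->MRU): [M S R]
  9. access R: HIT. Cache (LRU->MRU): [M S R]
  10. access R: HIT. Cache (LRU->MRU): [M S R]
  11. access S: HIT. Cache (LRU->MRU): [M R S]
  12. access R: HIT. Cache (LRU->MRU): [M S R]
  13. access S: HIT. Cache (LRU->MRU): [M R S]
  14. access U: MISS. Cache (LRU->MRU): [M R S U]
  15. access U: HIT. Cache (LRU->MRU): [M R S U]
  16. access J: MISS. Cache (LRU->MRU): [M R S U J]
  17. access J: HIT. Cache (LRU->MRU): [M R S U J]
  18. access N: MISS. Cache (LRU->MRU): [M R S U J N]
  19. access A: MISS. Cache (LRU->MRU): [M R S U J N A]
  20. access E: MISS, evict M. Cache (LRU->MRU): [R S U J N A E]
Total: 12 hits, 8 misses, 1 evictions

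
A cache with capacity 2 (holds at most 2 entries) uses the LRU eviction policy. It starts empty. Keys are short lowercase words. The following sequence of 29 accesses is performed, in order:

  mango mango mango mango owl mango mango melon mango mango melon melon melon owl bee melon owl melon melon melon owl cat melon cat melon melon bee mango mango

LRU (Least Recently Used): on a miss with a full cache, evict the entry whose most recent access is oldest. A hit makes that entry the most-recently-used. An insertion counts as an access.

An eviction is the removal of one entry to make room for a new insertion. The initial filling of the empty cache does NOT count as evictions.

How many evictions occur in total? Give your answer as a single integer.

LRU simulation (capacity=2):
  1. access mango: MISS. Cache (LRU->MRU): [mango]
  2. access mango: HIT. Cache (LRU->MRU): [mango]
  3. access mango: HIT. Cache (LRU->MRU): [mango]
  4. access mango: HIT. Cache (LRU->MRU): [mango]
  5. access owl: MISS. Cache (LRU->MRU): [mango owl]
  6. access mango: HIT. Cache (LRU->MRU): [owl mango]
  7. access mango: HIT. Cache (LRU->MRU): [owl mango]
  8. access melon: MISS, evict owl. Cache (LRU->MRU): [mango melon]
  9. access mango: HIT. Cache (LRU->MRU): [melon mango]
  10. access mango: HIT. Cache (LRU->MRU): [melon mango]
  11. access melon: HIT. Cache (LRU->MRU): [mango melon]
  12. access melon: HIT. Cache (LRU->MRU): [mango melon]
  13. access melon: HIT. Cache (LRU->MRU): [mango melon]
  14. access owl: MISS, evict mango. Cache (LRU->MRU): [melon owl]
  15. access bee: MISS, evict melon. Cache (LRU->MRU): [owl bee]
  16. access melon: MISS, evict owl. Cache (LRU->MRU): [bee melon]
  17. access owl: MISS, evict bee. Cache (LRU->MRU): [melon owl]
  18. access melon: HIT. Cache (LRU->MRU): [owl melon]
  19. access melon: HIT. Cache (LRU->MRU): [owl melon]
  20. access melon: HIT. Cache (LRU->MRU): [owl melon]
  21. access owl: HIT. Cache (LRU->MRU): [melon owl]
  22. access cat: MISS, evict melon. Cache (LRU->MRU): [owl cat]
  23. access melon: MISS, evict owl. Cache (LRU->MRU): [cat melon]
  24. access cat: HIT. Cache (LRU->MRU): [melon cat]
  25. access melon: HIT. Cache (LRU->MRU): [cat melon]
  26. access melon: HIT. Cache (LRU->MRU): [cat melon]
  27. access bee: MISS, evict cat. Cache (LRU->MRU): [melon bee]
  28. access mango: MISS, evict melon. Cache (LRU->MRU): [bee mango]
  29. access mango: HIT. Cache (LRU->MRU): [bee mango]
Total: 18 hits, 11 misses, 9 evictions

Answer: 9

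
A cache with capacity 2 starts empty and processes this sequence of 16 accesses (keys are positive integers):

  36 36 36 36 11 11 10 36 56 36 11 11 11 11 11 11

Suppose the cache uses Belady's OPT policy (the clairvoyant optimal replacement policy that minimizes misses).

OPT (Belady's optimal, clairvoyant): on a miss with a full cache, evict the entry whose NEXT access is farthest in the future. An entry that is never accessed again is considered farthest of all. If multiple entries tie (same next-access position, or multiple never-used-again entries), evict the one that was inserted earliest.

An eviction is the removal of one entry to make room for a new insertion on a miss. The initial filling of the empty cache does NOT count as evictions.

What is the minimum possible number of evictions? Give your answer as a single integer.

OPT (Belady) simulation (capacity=2):
  1. access 36: MISS. Cache: [36]
  2. access 36: HIT. Next use of 36: step 3. Cache: [36]
  3. access 36: HIT. Next use of 36: step 4. Cache: [36]
  4. access 36: HIT. Next use of 36: step 8. Cache: [36]
  5. access 11: MISS. Cache: [36 11]
  6. access 11: HIT. Next use of 11: step 11. Cache: [36 11]
  7. access 10: MISS, evict 11 (next use: step 11). Cache: [36 10]
  8. access 36: HIT. Next use of 36: step 10. Cache: [36 10]
  9. access 56: MISS, evict 10 (next use: never). Cache: [36 56]
  10. access 36: HIT. Next use of 36: never. Cache: [36 56]
  11. access 11: MISS, evict 36 (next use: never). Cache: [56 11]
  12. access 11: HIT. Next use of 11: step 13. Cache: [56 11]
  13. access 11: HIT. Next use of 11: step 14. Cache: [56 11]
  14. access 11: HIT. Next use of 11: step 15. Cache: [56 11]
  15. access 11: HIT. Next use of 11: step 16. Cache: [56 11]
  16. access 11: HIT. Next use of 11: never. Cache: [56 11]
Total: 11 hits, 5 misses, 3 evictions

Answer: 3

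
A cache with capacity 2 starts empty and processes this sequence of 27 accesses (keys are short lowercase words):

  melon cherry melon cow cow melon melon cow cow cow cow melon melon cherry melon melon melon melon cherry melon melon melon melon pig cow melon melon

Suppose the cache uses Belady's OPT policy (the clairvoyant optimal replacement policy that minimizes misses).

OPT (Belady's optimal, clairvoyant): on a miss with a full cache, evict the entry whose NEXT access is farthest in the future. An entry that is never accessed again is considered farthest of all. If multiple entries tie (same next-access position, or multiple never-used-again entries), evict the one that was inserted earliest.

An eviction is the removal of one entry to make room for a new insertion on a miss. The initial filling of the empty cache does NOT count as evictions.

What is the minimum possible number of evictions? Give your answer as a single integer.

OPT (Belady) simulation (capacity=2):
  1. access melon: MISS. Cache: [melon]
  2. access cherry: MISS. Cache: [melon cherry]
  3. access melon: HIT. Next use of melon: step 6. Cache: [melon cherry]
  4. access cow: MISS, evict cherry (next use: step 14). Cache: [melon cow]
  5. access cow: HIT. Next use of cow: step 8. Cache: [melon cow]
  6. access melon: HIT. Next use of melon: step 7. Cache: [melon cow]
  7. access melon: HIT. Next use of melon: step 12. Cache: [melon cow]
  8. access cow: HIT. Next use of cow: step 9. Cache: [melon cow]
  9. access cow: HIT. Next use of cow: step 10. Cache: [melon cow]
  10. access cow: HIT. Next use of cow: step 11. Cache: [melon cow]
  11. access cow: HIT. Next use of cow: step 25. Cache: [melon cow]
  12. access melon: HIT. Next use of melon: step 13. Cache: [melon cow]
  13. access melon: HIT. Next use of melon: step 15. Cache: [melon cow]
  14. access cherry: MISS, evict cow (next use: step 25). Cache: [melon cherry]
  15. access melon: HIT. Next use of melon: step 16. Cache: [melon cherry]
  16. access melon: HIT. Next use of melon: step 17. Cache: [melon cherry]
  17. access melon: HIT. Next use of melon: step 18. Cache: [melon cherry]
  18. access melon: HIT. Next use of melon: step 20. Cache: [melon cherry]
  19. access cherry: HIT. Next use of cherry: never. Cache: [melon cherry]
  20. access melon: HIT. Next use of melon: step 21. Cache: [melon cherry]
  21. access melon: HIT. Next use of melon: step 22. Cache: [melon cherry]
  22. access melon: HIT. Next use of melon: step 23. Cache: [melon cherry]
  23. access melon: HIT. Next use of melon: step 26. Cache: [melon cherry]
  24. access pig: MISS, evict cherry (next use: never). Cache: [melon pig]
  25. access cow: MISS, evict pig (next use: never). Cache: [melon cow]
  26. access melon: HIT. Next use of melon: step 27. Cache: [melon cow]
  27. access melon: HIT. Next use of melon: never. Cache: [melon cow]
Total: 21 hits, 6 misses, 4 evictions

Answer: 4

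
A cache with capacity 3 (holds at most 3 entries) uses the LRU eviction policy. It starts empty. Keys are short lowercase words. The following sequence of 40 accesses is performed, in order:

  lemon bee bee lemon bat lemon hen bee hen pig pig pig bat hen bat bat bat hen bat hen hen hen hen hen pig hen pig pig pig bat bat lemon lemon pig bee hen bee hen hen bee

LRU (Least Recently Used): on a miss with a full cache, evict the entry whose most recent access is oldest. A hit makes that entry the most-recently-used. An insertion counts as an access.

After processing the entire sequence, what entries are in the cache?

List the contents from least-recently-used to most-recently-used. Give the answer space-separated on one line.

Answer: pig hen bee

Derivation:
LRU simulation (capacity=3):
  1. access lemon: MISS. Cache (LRU->MRU): [lemon]
  2. access bee: MISS. Cache (LRU->MRU): [lemon bee]
  3. access bee: HIT. Cache (LRU->MRU): [lemon bee]
  4. access lemon: HIT. Cache (LRU->MRU): [bee lemon]
  5. access bat: MISS. Cache (LRU->MRU): [bee lemon bat]
  6. access lemon: HIT. Cache (LRU->MRU): [bee bat lemon]
  7. access hen: MISS, evict bee. Cache (LRU->MRU): [bat lemon hen]
  8. access bee: MISS, evict bat. Cache (LRU->MRU): [lemon hen bee]
  9. access hen: HIT. Cache (LRU->MRU): [lemon bee hen]
  10. access pig: MISS, evict lemon. Cache (LRU->MRU): [bee hen pig]
  11. access pig: HIT. Cache (LRU->MRU): [bee hen pig]
  12. access pig: HIT. Cache (LRU->MRU): [bee hen pig]
  13. access bat: MISS, evict bee. Cache (LRU->MRU): [hen pig bat]
  14. access hen: HIT. Cache (LRU->MRU): [pig bat hen]
  15. access bat: HIT. Cache (LRU->MRU): [pig hen bat]
  16. access bat: HIT. Cache (LRU->MRU): [pig hen bat]
  17. access bat: HIT. Cache (LRU->MRU): [pig hen bat]
  18. access hen: HIT. Cache (LRU->MRU): [pig bat hen]
  19. access bat: HIT. Cache (LRU->MRU): [pig hen bat]
  20. access hen: HIT. Cache (LRU->MRU): [pig bat hen]
  21. access hen: HIT. Cache (LRU->MRU): [pig bat hen]
  22. access hen: HIT. Cache (LRU->MRU): [pig bat hen]
  23. access hen: HIT. Cache (LRU->MRU): [pig bat hen]
  24. access hen: HIT. Cache (LRU->MRU): [pig bat hen]
  25. access pig: HIT. Cache (LRU->MRU): [bat hen pig]
  26. access hen: HIT. Cache (LRU->MRU): [bat pig hen]
  27. access pig: HIT. Cache (LRU->MRU): [bat hen pig]
  28. access pig: HIT. Cache (LRU->MRU): [bat hen pig]
  29. access pig: HIT. Cache (LRU->MRU): [bat hen pig]
  30. access bat: HIT. Cache (LRU->MRU): [hen pig bat]
  31. access bat: HIT. Cache (LRU->MRU): [hen pig bat]
  32. access lemon: MISS, evict hen. Cache (LRU->MRU): [pig bat lemon]
  33. access lemon: HIT. Cache (LRU->MRU): [pig bat lemon]
  34. access pig: HIT. Cache (LRU->MRU): [bat lemon pig]
  35. access bee: MISS, evict bat. Cache (LRU->MRU): [lemon pig bee]
  36. access hen: MISS, evict lemon. Cache (LRU->MRU): [pig bee hen]
  37. access bee: HIT. Cache (LRU->MRU): [pig hen bee]
  38. access hen: HIT. Cache (LRU->MRU): [pig bee hen]
  39. access hen: HIT. Cache (LRU->MRU): [pig bee hen]
  40. access bee: HIT. Cache (LRU->MRU): [pig hen bee]
Total: 30 hits, 10 misses, 7 evictions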